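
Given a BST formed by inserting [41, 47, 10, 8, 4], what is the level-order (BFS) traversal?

Tree insertion order: [41, 47, 10, 8, 4]
Tree (level-order array): [41, 10, 47, 8, None, None, None, 4]
BFS from the root, enqueuing left then right child of each popped node:
  queue [41] -> pop 41, enqueue [10, 47], visited so far: [41]
  queue [10, 47] -> pop 10, enqueue [8], visited so far: [41, 10]
  queue [47, 8] -> pop 47, enqueue [none], visited so far: [41, 10, 47]
  queue [8] -> pop 8, enqueue [4], visited so far: [41, 10, 47, 8]
  queue [4] -> pop 4, enqueue [none], visited so far: [41, 10, 47, 8, 4]
Result: [41, 10, 47, 8, 4]


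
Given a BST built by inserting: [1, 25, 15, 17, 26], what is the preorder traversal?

Tree insertion order: [1, 25, 15, 17, 26]
Tree (level-order array): [1, None, 25, 15, 26, None, 17]
Preorder traversal: [1, 25, 15, 17, 26]


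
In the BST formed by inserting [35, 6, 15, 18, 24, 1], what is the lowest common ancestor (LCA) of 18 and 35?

Tree insertion order: [35, 6, 15, 18, 24, 1]
Tree (level-order array): [35, 6, None, 1, 15, None, None, None, 18, None, 24]
In a BST, the LCA of p=18, q=35 is the first node v on the
root-to-leaf path with p <= v <= q (go left if both < v, right if both > v).
Walk from root:
  at 35: 18 <= 35 <= 35, this is the LCA
LCA = 35


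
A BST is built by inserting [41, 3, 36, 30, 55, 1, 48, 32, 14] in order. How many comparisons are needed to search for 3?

Search path for 3: 41 -> 3
Found: True
Comparisons: 2


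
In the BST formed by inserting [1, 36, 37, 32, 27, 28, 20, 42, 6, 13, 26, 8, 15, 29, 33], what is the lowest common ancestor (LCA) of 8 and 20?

Tree insertion order: [1, 36, 37, 32, 27, 28, 20, 42, 6, 13, 26, 8, 15, 29, 33]
Tree (level-order array): [1, None, 36, 32, 37, 27, 33, None, 42, 20, 28, None, None, None, None, 6, 26, None, 29, None, 13, None, None, None, None, 8, 15]
In a BST, the LCA of p=8, q=20 is the first node v on the
root-to-leaf path with p <= v <= q (go left if both < v, right if both > v).
Walk from root:
  at 1: both 8 and 20 > 1, go right
  at 36: both 8 and 20 < 36, go left
  at 32: both 8 and 20 < 32, go left
  at 27: both 8 and 20 < 27, go left
  at 20: 8 <= 20 <= 20, this is the LCA
LCA = 20


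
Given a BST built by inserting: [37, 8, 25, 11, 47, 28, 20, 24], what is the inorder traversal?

Tree insertion order: [37, 8, 25, 11, 47, 28, 20, 24]
Tree (level-order array): [37, 8, 47, None, 25, None, None, 11, 28, None, 20, None, None, None, 24]
Inorder traversal: [8, 11, 20, 24, 25, 28, 37, 47]


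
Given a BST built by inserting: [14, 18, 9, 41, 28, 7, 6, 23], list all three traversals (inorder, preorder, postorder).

Tree insertion order: [14, 18, 9, 41, 28, 7, 6, 23]
Tree (level-order array): [14, 9, 18, 7, None, None, 41, 6, None, 28, None, None, None, 23]
Inorder (L, root, R): [6, 7, 9, 14, 18, 23, 28, 41]
Preorder (root, L, R): [14, 9, 7, 6, 18, 41, 28, 23]
Postorder (L, R, root): [6, 7, 9, 23, 28, 41, 18, 14]


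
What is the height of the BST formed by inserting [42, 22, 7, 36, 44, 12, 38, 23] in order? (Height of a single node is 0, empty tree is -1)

Insertion order: [42, 22, 7, 36, 44, 12, 38, 23]
Tree (level-order array): [42, 22, 44, 7, 36, None, None, None, 12, 23, 38]
Compute height bottom-up (empty subtree = -1):
  height(12) = 1 + max(-1, -1) = 0
  height(7) = 1 + max(-1, 0) = 1
  height(23) = 1 + max(-1, -1) = 0
  height(38) = 1 + max(-1, -1) = 0
  height(36) = 1 + max(0, 0) = 1
  height(22) = 1 + max(1, 1) = 2
  height(44) = 1 + max(-1, -1) = 0
  height(42) = 1 + max(2, 0) = 3
Height = 3


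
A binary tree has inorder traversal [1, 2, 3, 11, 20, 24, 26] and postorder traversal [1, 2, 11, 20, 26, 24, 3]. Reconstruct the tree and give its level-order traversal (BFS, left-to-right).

Inorder:   [1, 2, 3, 11, 20, 24, 26]
Postorder: [1, 2, 11, 20, 26, 24, 3]
Algorithm: postorder visits root last, so walk postorder right-to-left;
each value is the root of the current inorder slice — split it at that
value, recurse on the right subtree first, then the left.
Recursive splits:
  root=3; inorder splits into left=[1, 2], right=[11, 20, 24, 26]
  root=24; inorder splits into left=[11, 20], right=[26]
  root=26; inorder splits into left=[], right=[]
  root=20; inorder splits into left=[11], right=[]
  root=11; inorder splits into left=[], right=[]
  root=2; inorder splits into left=[1], right=[]
  root=1; inorder splits into left=[], right=[]
Reconstructed level-order: [3, 2, 24, 1, 20, 26, 11]


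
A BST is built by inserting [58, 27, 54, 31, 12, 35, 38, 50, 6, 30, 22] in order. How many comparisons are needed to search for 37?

Search path for 37: 58 -> 27 -> 54 -> 31 -> 35 -> 38
Found: False
Comparisons: 6


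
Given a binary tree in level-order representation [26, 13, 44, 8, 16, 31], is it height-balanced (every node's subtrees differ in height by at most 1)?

Tree (level-order array): [26, 13, 44, 8, 16, 31]
Definition: a tree is height-balanced if, at every node, |h(left) - h(right)| <= 1 (empty subtree has height -1).
Bottom-up per-node check:
  node 8: h_left=-1, h_right=-1, diff=0 [OK], height=0
  node 16: h_left=-1, h_right=-1, diff=0 [OK], height=0
  node 13: h_left=0, h_right=0, diff=0 [OK], height=1
  node 31: h_left=-1, h_right=-1, diff=0 [OK], height=0
  node 44: h_left=0, h_right=-1, diff=1 [OK], height=1
  node 26: h_left=1, h_right=1, diff=0 [OK], height=2
All nodes satisfy the balance condition.
Result: Balanced


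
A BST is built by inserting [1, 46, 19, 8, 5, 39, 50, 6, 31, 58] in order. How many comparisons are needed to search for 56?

Search path for 56: 1 -> 46 -> 50 -> 58
Found: False
Comparisons: 4


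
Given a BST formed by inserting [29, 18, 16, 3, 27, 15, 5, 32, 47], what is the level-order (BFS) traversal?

Tree insertion order: [29, 18, 16, 3, 27, 15, 5, 32, 47]
Tree (level-order array): [29, 18, 32, 16, 27, None, 47, 3, None, None, None, None, None, None, 15, 5]
BFS from the root, enqueuing left then right child of each popped node:
  queue [29] -> pop 29, enqueue [18, 32], visited so far: [29]
  queue [18, 32] -> pop 18, enqueue [16, 27], visited so far: [29, 18]
  queue [32, 16, 27] -> pop 32, enqueue [47], visited so far: [29, 18, 32]
  queue [16, 27, 47] -> pop 16, enqueue [3], visited so far: [29, 18, 32, 16]
  queue [27, 47, 3] -> pop 27, enqueue [none], visited so far: [29, 18, 32, 16, 27]
  queue [47, 3] -> pop 47, enqueue [none], visited so far: [29, 18, 32, 16, 27, 47]
  queue [3] -> pop 3, enqueue [15], visited so far: [29, 18, 32, 16, 27, 47, 3]
  queue [15] -> pop 15, enqueue [5], visited so far: [29, 18, 32, 16, 27, 47, 3, 15]
  queue [5] -> pop 5, enqueue [none], visited so far: [29, 18, 32, 16, 27, 47, 3, 15, 5]
Result: [29, 18, 32, 16, 27, 47, 3, 15, 5]


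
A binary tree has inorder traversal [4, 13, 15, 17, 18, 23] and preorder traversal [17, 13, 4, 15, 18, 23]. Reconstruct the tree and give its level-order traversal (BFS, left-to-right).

Inorder:  [4, 13, 15, 17, 18, 23]
Preorder: [17, 13, 4, 15, 18, 23]
Algorithm: preorder visits root first, so consume preorder in order;
for each root, split the current inorder slice at that value into
left-subtree inorder and right-subtree inorder, then recurse.
Recursive splits:
  root=17; inorder splits into left=[4, 13, 15], right=[18, 23]
  root=13; inorder splits into left=[4], right=[15]
  root=4; inorder splits into left=[], right=[]
  root=15; inorder splits into left=[], right=[]
  root=18; inorder splits into left=[], right=[23]
  root=23; inorder splits into left=[], right=[]
Reconstructed level-order: [17, 13, 18, 4, 15, 23]


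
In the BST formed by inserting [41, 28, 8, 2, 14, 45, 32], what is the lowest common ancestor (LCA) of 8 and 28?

Tree insertion order: [41, 28, 8, 2, 14, 45, 32]
Tree (level-order array): [41, 28, 45, 8, 32, None, None, 2, 14]
In a BST, the LCA of p=8, q=28 is the first node v on the
root-to-leaf path with p <= v <= q (go left if both < v, right if both > v).
Walk from root:
  at 41: both 8 and 28 < 41, go left
  at 28: 8 <= 28 <= 28, this is the LCA
LCA = 28


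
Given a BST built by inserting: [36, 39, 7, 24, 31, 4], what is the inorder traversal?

Tree insertion order: [36, 39, 7, 24, 31, 4]
Tree (level-order array): [36, 7, 39, 4, 24, None, None, None, None, None, 31]
Inorder traversal: [4, 7, 24, 31, 36, 39]


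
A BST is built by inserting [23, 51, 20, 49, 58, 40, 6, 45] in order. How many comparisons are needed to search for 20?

Search path for 20: 23 -> 20
Found: True
Comparisons: 2


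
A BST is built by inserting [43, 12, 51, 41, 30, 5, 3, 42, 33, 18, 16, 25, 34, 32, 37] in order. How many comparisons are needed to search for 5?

Search path for 5: 43 -> 12 -> 5
Found: True
Comparisons: 3


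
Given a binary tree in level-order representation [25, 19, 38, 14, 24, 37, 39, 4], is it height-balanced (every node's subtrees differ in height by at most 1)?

Tree (level-order array): [25, 19, 38, 14, 24, 37, 39, 4]
Definition: a tree is height-balanced if, at every node, |h(left) - h(right)| <= 1 (empty subtree has height -1).
Bottom-up per-node check:
  node 4: h_left=-1, h_right=-1, diff=0 [OK], height=0
  node 14: h_left=0, h_right=-1, diff=1 [OK], height=1
  node 24: h_left=-1, h_right=-1, diff=0 [OK], height=0
  node 19: h_left=1, h_right=0, diff=1 [OK], height=2
  node 37: h_left=-1, h_right=-1, diff=0 [OK], height=0
  node 39: h_left=-1, h_right=-1, diff=0 [OK], height=0
  node 38: h_left=0, h_right=0, diff=0 [OK], height=1
  node 25: h_left=2, h_right=1, diff=1 [OK], height=3
All nodes satisfy the balance condition.
Result: Balanced


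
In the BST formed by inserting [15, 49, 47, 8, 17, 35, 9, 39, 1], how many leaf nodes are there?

Tree built from: [15, 49, 47, 8, 17, 35, 9, 39, 1]
Tree (level-order array): [15, 8, 49, 1, 9, 47, None, None, None, None, None, 17, None, None, 35, None, 39]
Rule: A leaf has 0 children.
Per-node child counts:
  node 15: 2 child(ren)
  node 8: 2 child(ren)
  node 1: 0 child(ren)
  node 9: 0 child(ren)
  node 49: 1 child(ren)
  node 47: 1 child(ren)
  node 17: 1 child(ren)
  node 35: 1 child(ren)
  node 39: 0 child(ren)
Matching nodes: [1, 9, 39]
Count of leaf nodes: 3


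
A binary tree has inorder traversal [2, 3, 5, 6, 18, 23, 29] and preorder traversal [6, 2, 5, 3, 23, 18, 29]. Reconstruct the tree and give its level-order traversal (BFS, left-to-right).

Inorder:  [2, 3, 5, 6, 18, 23, 29]
Preorder: [6, 2, 5, 3, 23, 18, 29]
Algorithm: preorder visits root first, so consume preorder in order;
for each root, split the current inorder slice at that value into
left-subtree inorder and right-subtree inorder, then recurse.
Recursive splits:
  root=6; inorder splits into left=[2, 3, 5], right=[18, 23, 29]
  root=2; inorder splits into left=[], right=[3, 5]
  root=5; inorder splits into left=[3], right=[]
  root=3; inorder splits into left=[], right=[]
  root=23; inorder splits into left=[18], right=[29]
  root=18; inorder splits into left=[], right=[]
  root=29; inorder splits into left=[], right=[]
Reconstructed level-order: [6, 2, 23, 5, 18, 29, 3]


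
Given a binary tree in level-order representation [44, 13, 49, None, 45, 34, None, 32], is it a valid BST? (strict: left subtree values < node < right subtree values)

Level-order array: [44, 13, 49, None, 45, 34, None, 32]
Validate using subtree bounds (lo, hi): at each node, require lo < value < hi,
then recurse left with hi=value and right with lo=value.
Preorder trace (stopping at first violation):
  at node 44 with bounds (-inf, +inf): OK
  at node 13 with bounds (-inf, 44): OK
  at node 45 with bounds (13, 44): VIOLATION
Node 45 violates its bound: not (13 < 45 < 44).
Result: Not a valid BST


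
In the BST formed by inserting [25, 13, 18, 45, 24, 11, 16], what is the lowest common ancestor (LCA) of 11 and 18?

Tree insertion order: [25, 13, 18, 45, 24, 11, 16]
Tree (level-order array): [25, 13, 45, 11, 18, None, None, None, None, 16, 24]
In a BST, the LCA of p=11, q=18 is the first node v on the
root-to-leaf path with p <= v <= q (go left if both < v, right if both > v).
Walk from root:
  at 25: both 11 and 18 < 25, go left
  at 13: 11 <= 13 <= 18, this is the LCA
LCA = 13


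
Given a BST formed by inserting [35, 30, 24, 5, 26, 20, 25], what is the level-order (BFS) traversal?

Tree insertion order: [35, 30, 24, 5, 26, 20, 25]
Tree (level-order array): [35, 30, None, 24, None, 5, 26, None, 20, 25]
BFS from the root, enqueuing left then right child of each popped node:
  queue [35] -> pop 35, enqueue [30], visited so far: [35]
  queue [30] -> pop 30, enqueue [24], visited so far: [35, 30]
  queue [24] -> pop 24, enqueue [5, 26], visited so far: [35, 30, 24]
  queue [5, 26] -> pop 5, enqueue [20], visited so far: [35, 30, 24, 5]
  queue [26, 20] -> pop 26, enqueue [25], visited so far: [35, 30, 24, 5, 26]
  queue [20, 25] -> pop 20, enqueue [none], visited so far: [35, 30, 24, 5, 26, 20]
  queue [25] -> pop 25, enqueue [none], visited so far: [35, 30, 24, 5, 26, 20, 25]
Result: [35, 30, 24, 5, 26, 20, 25]


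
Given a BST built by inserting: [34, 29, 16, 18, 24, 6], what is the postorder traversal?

Tree insertion order: [34, 29, 16, 18, 24, 6]
Tree (level-order array): [34, 29, None, 16, None, 6, 18, None, None, None, 24]
Postorder traversal: [6, 24, 18, 16, 29, 34]


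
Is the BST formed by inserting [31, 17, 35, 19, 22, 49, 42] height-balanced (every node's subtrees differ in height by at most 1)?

Tree (level-order array): [31, 17, 35, None, 19, None, 49, None, 22, 42]
Definition: a tree is height-balanced if, at every node, |h(left) - h(right)| <= 1 (empty subtree has height -1).
Bottom-up per-node check:
  node 22: h_left=-1, h_right=-1, diff=0 [OK], height=0
  node 19: h_left=-1, h_right=0, diff=1 [OK], height=1
  node 17: h_left=-1, h_right=1, diff=2 [FAIL (|-1-1|=2 > 1)], height=2
  node 42: h_left=-1, h_right=-1, diff=0 [OK], height=0
  node 49: h_left=0, h_right=-1, diff=1 [OK], height=1
  node 35: h_left=-1, h_right=1, diff=2 [FAIL (|-1-1|=2 > 1)], height=2
  node 31: h_left=2, h_right=2, diff=0 [OK], height=3
Node 17 violates the condition: |-1 - 1| = 2 > 1.
Result: Not balanced


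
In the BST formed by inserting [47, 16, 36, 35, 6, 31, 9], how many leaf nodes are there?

Tree built from: [47, 16, 36, 35, 6, 31, 9]
Tree (level-order array): [47, 16, None, 6, 36, None, 9, 35, None, None, None, 31]
Rule: A leaf has 0 children.
Per-node child counts:
  node 47: 1 child(ren)
  node 16: 2 child(ren)
  node 6: 1 child(ren)
  node 9: 0 child(ren)
  node 36: 1 child(ren)
  node 35: 1 child(ren)
  node 31: 0 child(ren)
Matching nodes: [9, 31]
Count of leaf nodes: 2


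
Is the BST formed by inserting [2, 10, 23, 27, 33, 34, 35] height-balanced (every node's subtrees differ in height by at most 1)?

Tree (level-order array): [2, None, 10, None, 23, None, 27, None, 33, None, 34, None, 35]
Definition: a tree is height-balanced if, at every node, |h(left) - h(right)| <= 1 (empty subtree has height -1).
Bottom-up per-node check:
  node 35: h_left=-1, h_right=-1, diff=0 [OK], height=0
  node 34: h_left=-1, h_right=0, diff=1 [OK], height=1
  node 33: h_left=-1, h_right=1, diff=2 [FAIL (|-1-1|=2 > 1)], height=2
  node 27: h_left=-1, h_right=2, diff=3 [FAIL (|-1-2|=3 > 1)], height=3
  node 23: h_left=-1, h_right=3, diff=4 [FAIL (|-1-3|=4 > 1)], height=4
  node 10: h_left=-1, h_right=4, diff=5 [FAIL (|-1-4|=5 > 1)], height=5
  node 2: h_left=-1, h_right=5, diff=6 [FAIL (|-1-5|=6 > 1)], height=6
Node 33 violates the condition: |-1 - 1| = 2 > 1.
Result: Not balanced


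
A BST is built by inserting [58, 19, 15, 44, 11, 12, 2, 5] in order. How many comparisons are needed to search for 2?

Search path for 2: 58 -> 19 -> 15 -> 11 -> 2
Found: True
Comparisons: 5


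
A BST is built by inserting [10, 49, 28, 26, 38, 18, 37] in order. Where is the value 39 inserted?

Starting tree (level order): [10, None, 49, 28, None, 26, 38, 18, None, 37]
Insertion path: 10 -> 49 -> 28 -> 38
Result: insert 39 as right child of 38
Final tree (level order): [10, None, 49, 28, None, 26, 38, 18, None, 37, 39]


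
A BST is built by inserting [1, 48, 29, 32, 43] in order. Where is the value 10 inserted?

Starting tree (level order): [1, None, 48, 29, None, None, 32, None, 43]
Insertion path: 1 -> 48 -> 29
Result: insert 10 as left child of 29
Final tree (level order): [1, None, 48, 29, None, 10, 32, None, None, None, 43]


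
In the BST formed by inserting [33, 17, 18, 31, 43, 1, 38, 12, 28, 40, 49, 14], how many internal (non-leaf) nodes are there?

Tree built from: [33, 17, 18, 31, 43, 1, 38, 12, 28, 40, 49, 14]
Tree (level-order array): [33, 17, 43, 1, 18, 38, 49, None, 12, None, 31, None, 40, None, None, None, 14, 28]
Rule: An internal node has at least one child.
Per-node child counts:
  node 33: 2 child(ren)
  node 17: 2 child(ren)
  node 1: 1 child(ren)
  node 12: 1 child(ren)
  node 14: 0 child(ren)
  node 18: 1 child(ren)
  node 31: 1 child(ren)
  node 28: 0 child(ren)
  node 43: 2 child(ren)
  node 38: 1 child(ren)
  node 40: 0 child(ren)
  node 49: 0 child(ren)
Matching nodes: [33, 17, 1, 12, 18, 31, 43, 38]
Count of internal (non-leaf) nodes: 8


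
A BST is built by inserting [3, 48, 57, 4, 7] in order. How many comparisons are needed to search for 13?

Search path for 13: 3 -> 48 -> 4 -> 7
Found: False
Comparisons: 4


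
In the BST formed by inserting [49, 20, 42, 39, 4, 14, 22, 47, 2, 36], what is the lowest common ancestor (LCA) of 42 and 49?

Tree insertion order: [49, 20, 42, 39, 4, 14, 22, 47, 2, 36]
Tree (level-order array): [49, 20, None, 4, 42, 2, 14, 39, 47, None, None, None, None, 22, None, None, None, None, 36]
In a BST, the LCA of p=42, q=49 is the first node v on the
root-to-leaf path with p <= v <= q (go left if both < v, right if both > v).
Walk from root:
  at 49: 42 <= 49 <= 49, this is the LCA
LCA = 49


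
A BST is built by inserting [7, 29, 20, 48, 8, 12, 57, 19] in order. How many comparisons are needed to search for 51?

Search path for 51: 7 -> 29 -> 48 -> 57
Found: False
Comparisons: 4


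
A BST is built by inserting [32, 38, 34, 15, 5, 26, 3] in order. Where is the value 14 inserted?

Starting tree (level order): [32, 15, 38, 5, 26, 34, None, 3]
Insertion path: 32 -> 15 -> 5
Result: insert 14 as right child of 5
Final tree (level order): [32, 15, 38, 5, 26, 34, None, 3, 14]


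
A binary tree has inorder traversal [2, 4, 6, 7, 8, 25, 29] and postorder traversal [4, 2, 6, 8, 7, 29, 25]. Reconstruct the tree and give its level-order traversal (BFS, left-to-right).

Inorder:   [2, 4, 6, 7, 8, 25, 29]
Postorder: [4, 2, 6, 8, 7, 29, 25]
Algorithm: postorder visits root last, so walk postorder right-to-left;
each value is the root of the current inorder slice — split it at that
value, recurse on the right subtree first, then the left.
Recursive splits:
  root=25; inorder splits into left=[2, 4, 6, 7, 8], right=[29]
  root=29; inorder splits into left=[], right=[]
  root=7; inorder splits into left=[2, 4, 6], right=[8]
  root=8; inorder splits into left=[], right=[]
  root=6; inorder splits into left=[2, 4], right=[]
  root=2; inorder splits into left=[], right=[4]
  root=4; inorder splits into left=[], right=[]
Reconstructed level-order: [25, 7, 29, 6, 8, 2, 4]


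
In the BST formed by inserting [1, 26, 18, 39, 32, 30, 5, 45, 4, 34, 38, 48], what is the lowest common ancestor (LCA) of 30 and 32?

Tree insertion order: [1, 26, 18, 39, 32, 30, 5, 45, 4, 34, 38, 48]
Tree (level-order array): [1, None, 26, 18, 39, 5, None, 32, 45, 4, None, 30, 34, None, 48, None, None, None, None, None, 38]
In a BST, the LCA of p=30, q=32 is the first node v on the
root-to-leaf path with p <= v <= q (go left if both < v, right if both > v).
Walk from root:
  at 1: both 30 and 32 > 1, go right
  at 26: both 30 and 32 > 26, go right
  at 39: both 30 and 32 < 39, go left
  at 32: 30 <= 32 <= 32, this is the LCA
LCA = 32


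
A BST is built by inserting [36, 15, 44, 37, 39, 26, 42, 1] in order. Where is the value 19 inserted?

Starting tree (level order): [36, 15, 44, 1, 26, 37, None, None, None, None, None, None, 39, None, 42]
Insertion path: 36 -> 15 -> 26
Result: insert 19 as left child of 26
Final tree (level order): [36, 15, 44, 1, 26, 37, None, None, None, 19, None, None, 39, None, None, None, 42]


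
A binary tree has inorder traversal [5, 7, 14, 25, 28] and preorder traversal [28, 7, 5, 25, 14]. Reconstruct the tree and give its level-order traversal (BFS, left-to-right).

Inorder:  [5, 7, 14, 25, 28]
Preorder: [28, 7, 5, 25, 14]
Algorithm: preorder visits root first, so consume preorder in order;
for each root, split the current inorder slice at that value into
left-subtree inorder and right-subtree inorder, then recurse.
Recursive splits:
  root=28; inorder splits into left=[5, 7, 14, 25], right=[]
  root=7; inorder splits into left=[5], right=[14, 25]
  root=5; inorder splits into left=[], right=[]
  root=25; inorder splits into left=[14], right=[]
  root=14; inorder splits into left=[], right=[]
Reconstructed level-order: [28, 7, 5, 25, 14]


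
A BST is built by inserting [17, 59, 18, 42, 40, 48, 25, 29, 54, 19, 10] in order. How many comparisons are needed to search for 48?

Search path for 48: 17 -> 59 -> 18 -> 42 -> 48
Found: True
Comparisons: 5


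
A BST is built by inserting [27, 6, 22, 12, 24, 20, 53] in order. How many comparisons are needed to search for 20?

Search path for 20: 27 -> 6 -> 22 -> 12 -> 20
Found: True
Comparisons: 5


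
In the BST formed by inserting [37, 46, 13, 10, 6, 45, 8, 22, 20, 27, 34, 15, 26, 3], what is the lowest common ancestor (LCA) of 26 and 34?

Tree insertion order: [37, 46, 13, 10, 6, 45, 8, 22, 20, 27, 34, 15, 26, 3]
Tree (level-order array): [37, 13, 46, 10, 22, 45, None, 6, None, 20, 27, None, None, 3, 8, 15, None, 26, 34]
In a BST, the LCA of p=26, q=34 is the first node v on the
root-to-leaf path with p <= v <= q (go left if both < v, right if both > v).
Walk from root:
  at 37: both 26 and 34 < 37, go left
  at 13: both 26 and 34 > 13, go right
  at 22: both 26 and 34 > 22, go right
  at 27: 26 <= 27 <= 34, this is the LCA
LCA = 27


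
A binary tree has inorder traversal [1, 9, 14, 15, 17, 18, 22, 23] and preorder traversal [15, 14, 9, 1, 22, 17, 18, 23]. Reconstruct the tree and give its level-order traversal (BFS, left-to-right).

Inorder:  [1, 9, 14, 15, 17, 18, 22, 23]
Preorder: [15, 14, 9, 1, 22, 17, 18, 23]
Algorithm: preorder visits root first, so consume preorder in order;
for each root, split the current inorder slice at that value into
left-subtree inorder and right-subtree inorder, then recurse.
Recursive splits:
  root=15; inorder splits into left=[1, 9, 14], right=[17, 18, 22, 23]
  root=14; inorder splits into left=[1, 9], right=[]
  root=9; inorder splits into left=[1], right=[]
  root=1; inorder splits into left=[], right=[]
  root=22; inorder splits into left=[17, 18], right=[23]
  root=17; inorder splits into left=[], right=[18]
  root=18; inorder splits into left=[], right=[]
  root=23; inorder splits into left=[], right=[]
Reconstructed level-order: [15, 14, 22, 9, 17, 23, 1, 18]


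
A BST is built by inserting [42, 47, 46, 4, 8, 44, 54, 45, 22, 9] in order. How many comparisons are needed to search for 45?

Search path for 45: 42 -> 47 -> 46 -> 44 -> 45
Found: True
Comparisons: 5


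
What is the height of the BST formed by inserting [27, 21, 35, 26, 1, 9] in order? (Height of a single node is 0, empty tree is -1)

Insertion order: [27, 21, 35, 26, 1, 9]
Tree (level-order array): [27, 21, 35, 1, 26, None, None, None, 9]
Compute height bottom-up (empty subtree = -1):
  height(9) = 1 + max(-1, -1) = 0
  height(1) = 1 + max(-1, 0) = 1
  height(26) = 1 + max(-1, -1) = 0
  height(21) = 1 + max(1, 0) = 2
  height(35) = 1 + max(-1, -1) = 0
  height(27) = 1 + max(2, 0) = 3
Height = 3


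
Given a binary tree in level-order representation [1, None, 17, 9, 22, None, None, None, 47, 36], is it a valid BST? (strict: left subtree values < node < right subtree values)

Level-order array: [1, None, 17, 9, 22, None, None, None, 47, 36]
Validate using subtree bounds (lo, hi): at each node, require lo < value < hi,
then recurse left with hi=value and right with lo=value.
Preorder trace (stopping at first violation):
  at node 1 with bounds (-inf, +inf): OK
  at node 17 with bounds (1, +inf): OK
  at node 9 with bounds (1, 17): OK
  at node 22 with bounds (17, +inf): OK
  at node 47 with bounds (22, +inf): OK
  at node 36 with bounds (22, 47): OK
No violation found at any node.
Result: Valid BST


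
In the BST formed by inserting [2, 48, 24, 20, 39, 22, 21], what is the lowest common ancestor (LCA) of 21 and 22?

Tree insertion order: [2, 48, 24, 20, 39, 22, 21]
Tree (level-order array): [2, None, 48, 24, None, 20, 39, None, 22, None, None, 21]
In a BST, the LCA of p=21, q=22 is the first node v on the
root-to-leaf path with p <= v <= q (go left if both < v, right if both > v).
Walk from root:
  at 2: both 21 and 22 > 2, go right
  at 48: both 21 and 22 < 48, go left
  at 24: both 21 and 22 < 24, go left
  at 20: both 21 and 22 > 20, go right
  at 22: 21 <= 22 <= 22, this is the LCA
LCA = 22


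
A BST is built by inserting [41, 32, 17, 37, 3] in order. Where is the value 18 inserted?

Starting tree (level order): [41, 32, None, 17, 37, 3]
Insertion path: 41 -> 32 -> 17
Result: insert 18 as right child of 17
Final tree (level order): [41, 32, None, 17, 37, 3, 18]


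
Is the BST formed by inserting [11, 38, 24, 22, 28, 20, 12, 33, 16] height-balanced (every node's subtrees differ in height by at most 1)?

Tree (level-order array): [11, None, 38, 24, None, 22, 28, 20, None, None, 33, 12, None, None, None, None, 16]
Definition: a tree is height-balanced if, at every node, |h(left) - h(right)| <= 1 (empty subtree has height -1).
Bottom-up per-node check:
  node 16: h_left=-1, h_right=-1, diff=0 [OK], height=0
  node 12: h_left=-1, h_right=0, diff=1 [OK], height=1
  node 20: h_left=1, h_right=-1, diff=2 [FAIL (|1--1|=2 > 1)], height=2
  node 22: h_left=2, h_right=-1, diff=3 [FAIL (|2--1|=3 > 1)], height=3
  node 33: h_left=-1, h_right=-1, diff=0 [OK], height=0
  node 28: h_left=-1, h_right=0, diff=1 [OK], height=1
  node 24: h_left=3, h_right=1, diff=2 [FAIL (|3-1|=2 > 1)], height=4
  node 38: h_left=4, h_right=-1, diff=5 [FAIL (|4--1|=5 > 1)], height=5
  node 11: h_left=-1, h_right=5, diff=6 [FAIL (|-1-5|=6 > 1)], height=6
Node 20 violates the condition: |1 - -1| = 2 > 1.
Result: Not balanced


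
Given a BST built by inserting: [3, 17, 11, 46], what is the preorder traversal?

Tree insertion order: [3, 17, 11, 46]
Tree (level-order array): [3, None, 17, 11, 46]
Preorder traversal: [3, 17, 11, 46]


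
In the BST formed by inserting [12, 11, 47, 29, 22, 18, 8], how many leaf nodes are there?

Tree built from: [12, 11, 47, 29, 22, 18, 8]
Tree (level-order array): [12, 11, 47, 8, None, 29, None, None, None, 22, None, 18]
Rule: A leaf has 0 children.
Per-node child counts:
  node 12: 2 child(ren)
  node 11: 1 child(ren)
  node 8: 0 child(ren)
  node 47: 1 child(ren)
  node 29: 1 child(ren)
  node 22: 1 child(ren)
  node 18: 0 child(ren)
Matching nodes: [8, 18]
Count of leaf nodes: 2


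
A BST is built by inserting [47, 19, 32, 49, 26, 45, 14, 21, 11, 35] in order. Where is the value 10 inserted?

Starting tree (level order): [47, 19, 49, 14, 32, None, None, 11, None, 26, 45, None, None, 21, None, 35]
Insertion path: 47 -> 19 -> 14 -> 11
Result: insert 10 as left child of 11
Final tree (level order): [47, 19, 49, 14, 32, None, None, 11, None, 26, 45, 10, None, 21, None, 35]


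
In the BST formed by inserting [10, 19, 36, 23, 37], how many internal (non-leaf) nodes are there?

Tree built from: [10, 19, 36, 23, 37]
Tree (level-order array): [10, None, 19, None, 36, 23, 37]
Rule: An internal node has at least one child.
Per-node child counts:
  node 10: 1 child(ren)
  node 19: 1 child(ren)
  node 36: 2 child(ren)
  node 23: 0 child(ren)
  node 37: 0 child(ren)
Matching nodes: [10, 19, 36]
Count of internal (non-leaf) nodes: 3


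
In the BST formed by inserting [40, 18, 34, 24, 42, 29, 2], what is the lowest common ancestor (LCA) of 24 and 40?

Tree insertion order: [40, 18, 34, 24, 42, 29, 2]
Tree (level-order array): [40, 18, 42, 2, 34, None, None, None, None, 24, None, None, 29]
In a BST, the LCA of p=24, q=40 is the first node v on the
root-to-leaf path with p <= v <= q (go left if both < v, right if both > v).
Walk from root:
  at 40: 24 <= 40 <= 40, this is the LCA
LCA = 40


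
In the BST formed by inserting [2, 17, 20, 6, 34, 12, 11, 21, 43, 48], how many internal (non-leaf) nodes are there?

Tree built from: [2, 17, 20, 6, 34, 12, 11, 21, 43, 48]
Tree (level-order array): [2, None, 17, 6, 20, None, 12, None, 34, 11, None, 21, 43, None, None, None, None, None, 48]
Rule: An internal node has at least one child.
Per-node child counts:
  node 2: 1 child(ren)
  node 17: 2 child(ren)
  node 6: 1 child(ren)
  node 12: 1 child(ren)
  node 11: 0 child(ren)
  node 20: 1 child(ren)
  node 34: 2 child(ren)
  node 21: 0 child(ren)
  node 43: 1 child(ren)
  node 48: 0 child(ren)
Matching nodes: [2, 17, 6, 12, 20, 34, 43]
Count of internal (non-leaf) nodes: 7


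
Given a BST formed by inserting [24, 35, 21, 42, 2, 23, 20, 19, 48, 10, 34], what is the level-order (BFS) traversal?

Tree insertion order: [24, 35, 21, 42, 2, 23, 20, 19, 48, 10, 34]
Tree (level-order array): [24, 21, 35, 2, 23, 34, 42, None, 20, None, None, None, None, None, 48, 19, None, None, None, 10]
BFS from the root, enqueuing left then right child of each popped node:
  queue [24] -> pop 24, enqueue [21, 35], visited so far: [24]
  queue [21, 35] -> pop 21, enqueue [2, 23], visited so far: [24, 21]
  queue [35, 2, 23] -> pop 35, enqueue [34, 42], visited so far: [24, 21, 35]
  queue [2, 23, 34, 42] -> pop 2, enqueue [20], visited so far: [24, 21, 35, 2]
  queue [23, 34, 42, 20] -> pop 23, enqueue [none], visited so far: [24, 21, 35, 2, 23]
  queue [34, 42, 20] -> pop 34, enqueue [none], visited so far: [24, 21, 35, 2, 23, 34]
  queue [42, 20] -> pop 42, enqueue [48], visited so far: [24, 21, 35, 2, 23, 34, 42]
  queue [20, 48] -> pop 20, enqueue [19], visited so far: [24, 21, 35, 2, 23, 34, 42, 20]
  queue [48, 19] -> pop 48, enqueue [none], visited so far: [24, 21, 35, 2, 23, 34, 42, 20, 48]
  queue [19] -> pop 19, enqueue [10], visited so far: [24, 21, 35, 2, 23, 34, 42, 20, 48, 19]
  queue [10] -> pop 10, enqueue [none], visited so far: [24, 21, 35, 2, 23, 34, 42, 20, 48, 19, 10]
Result: [24, 21, 35, 2, 23, 34, 42, 20, 48, 19, 10]


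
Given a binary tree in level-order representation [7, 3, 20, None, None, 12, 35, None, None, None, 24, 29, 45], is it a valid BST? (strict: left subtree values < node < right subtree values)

Level-order array: [7, 3, 20, None, None, 12, 35, None, None, None, 24, 29, 45]
Validate using subtree bounds (lo, hi): at each node, require lo < value < hi,
then recurse left with hi=value and right with lo=value.
Preorder trace (stopping at first violation):
  at node 7 with bounds (-inf, +inf): OK
  at node 3 with bounds (-inf, 7): OK
  at node 20 with bounds (7, +inf): OK
  at node 12 with bounds (7, 20): OK
  at node 35 with bounds (20, +inf): OK
  at node 24 with bounds (35, +inf): VIOLATION
Node 24 violates its bound: not (35 < 24 < +inf).
Result: Not a valid BST


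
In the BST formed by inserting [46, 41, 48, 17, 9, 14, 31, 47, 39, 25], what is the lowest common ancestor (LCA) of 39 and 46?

Tree insertion order: [46, 41, 48, 17, 9, 14, 31, 47, 39, 25]
Tree (level-order array): [46, 41, 48, 17, None, 47, None, 9, 31, None, None, None, 14, 25, 39]
In a BST, the LCA of p=39, q=46 is the first node v on the
root-to-leaf path with p <= v <= q (go left if both < v, right if both > v).
Walk from root:
  at 46: 39 <= 46 <= 46, this is the LCA
LCA = 46


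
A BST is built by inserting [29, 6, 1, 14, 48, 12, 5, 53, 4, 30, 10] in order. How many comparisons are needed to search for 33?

Search path for 33: 29 -> 48 -> 30
Found: False
Comparisons: 3


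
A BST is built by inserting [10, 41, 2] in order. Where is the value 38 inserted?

Starting tree (level order): [10, 2, 41]
Insertion path: 10 -> 41
Result: insert 38 as left child of 41
Final tree (level order): [10, 2, 41, None, None, 38]


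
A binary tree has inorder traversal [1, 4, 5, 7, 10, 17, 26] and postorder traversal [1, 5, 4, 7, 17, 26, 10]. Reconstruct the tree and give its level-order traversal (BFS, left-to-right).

Inorder:   [1, 4, 5, 7, 10, 17, 26]
Postorder: [1, 5, 4, 7, 17, 26, 10]
Algorithm: postorder visits root last, so walk postorder right-to-left;
each value is the root of the current inorder slice — split it at that
value, recurse on the right subtree first, then the left.
Recursive splits:
  root=10; inorder splits into left=[1, 4, 5, 7], right=[17, 26]
  root=26; inorder splits into left=[17], right=[]
  root=17; inorder splits into left=[], right=[]
  root=7; inorder splits into left=[1, 4, 5], right=[]
  root=4; inorder splits into left=[1], right=[5]
  root=5; inorder splits into left=[], right=[]
  root=1; inorder splits into left=[], right=[]
Reconstructed level-order: [10, 7, 26, 4, 17, 1, 5]


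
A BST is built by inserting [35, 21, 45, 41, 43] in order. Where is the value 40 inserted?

Starting tree (level order): [35, 21, 45, None, None, 41, None, None, 43]
Insertion path: 35 -> 45 -> 41
Result: insert 40 as left child of 41
Final tree (level order): [35, 21, 45, None, None, 41, None, 40, 43]


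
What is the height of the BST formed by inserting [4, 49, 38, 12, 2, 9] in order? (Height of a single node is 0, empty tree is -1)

Insertion order: [4, 49, 38, 12, 2, 9]
Tree (level-order array): [4, 2, 49, None, None, 38, None, 12, None, 9]
Compute height bottom-up (empty subtree = -1):
  height(2) = 1 + max(-1, -1) = 0
  height(9) = 1 + max(-1, -1) = 0
  height(12) = 1 + max(0, -1) = 1
  height(38) = 1 + max(1, -1) = 2
  height(49) = 1 + max(2, -1) = 3
  height(4) = 1 + max(0, 3) = 4
Height = 4


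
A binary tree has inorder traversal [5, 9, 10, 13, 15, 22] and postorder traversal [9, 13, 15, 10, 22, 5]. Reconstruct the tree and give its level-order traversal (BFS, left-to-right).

Inorder:   [5, 9, 10, 13, 15, 22]
Postorder: [9, 13, 15, 10, 22, 5]
Algorithm: postorder visits root last, so walk postorder right-to-left;
each value is the root of the current inorder slice — split it at that
value, recurse on the right subtree first, then the left.
Recursive splits:
  root=5; inorder splits into left=[], right=[9, 10, 13, 15, 22]
  root=22; inorder splits into left=[9, 10, 13, 15], right=[]
  root=10; inorder splits into left=[9], right=[13, 15]
  root=15; inorder splits into left=[13], right=[]
  root=13; inorder splits into left=[], right=[]
  root=9; inorder splits into left=[], right=[]
Reconstructed level-order: [5, 22, 10, 9, 15, 13]


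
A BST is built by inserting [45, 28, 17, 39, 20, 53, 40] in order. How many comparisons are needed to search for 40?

Search path for 40: 45 -> 28 -> 39 -> 40
Found: True
Comparisons: 4


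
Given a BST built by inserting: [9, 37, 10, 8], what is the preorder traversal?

Tree insertion order: [9, 37, 10, 8]
Tree (level-order array): [9, 8, 37, None, None, 10]
Preorder traversal: [9, 8, 37, 10]


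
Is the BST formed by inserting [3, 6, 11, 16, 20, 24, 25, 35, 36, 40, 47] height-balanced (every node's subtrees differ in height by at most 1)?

Tree (level-order array): [3, None, 6, None, 11, None, 16, None, 20, None, 24, None, 25, None, 35, None, 36, None, 40, None, 47]
Definition: a tree is height-balanced if, at every node, |h(left) - h(right)| <= 1 (empty subtree has height -1).
Bottom-up per-node check:
  node 47: h_left=-1, h_right=-1, diff=0 [OK], height=0
  node 40: h_left=-1, h_right=0, diff=1 [OK], height=1
  node 36: h_left=-1, h_right=1, diff=2 [FAIL (|-1-1|=2 > 1)], height=2
  node 35: h_left=-1, h_right=2, diff=3 [FAIL (|-1-2|=3 > 1)], height=3
  node 25: h_left=-1, h_right=3, diff=4 [FAIL (|-1-3|=4 > 1)], height=4
  node 24: h_left=-1, h_right=4, diff=5 [FAIL (|-1-4|=5 > 1)], height=5
  node 20: h_left=-1, h_right=5, diff=6 [FAIL (|-1-5|=6 > 1)], height=6
  node 16: h_left=-1, h_right=6, diff=7 [FAIL (|-1-6|=7 > 1)], height=7
  node 11: h_left=-1, h_right=7, diff=8 [FAIL (|-1-7|=8 > 1)], height=8
  node 6: h_left=-1, h_right=8, diff=9 [FAIL (|-1-8|=9 > 1)], height=9
  node 3: h_left=-1, h_right=9, diff=10 [FAIL (|-1-9|=10 > 1)], height=10
Node 36 violates the condition: |-1 - 1| = 2 > 1.
Result: Not balanced


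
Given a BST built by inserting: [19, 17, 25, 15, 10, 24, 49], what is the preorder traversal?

Tree insertion order: [19, 17, 25, 15, 10, 24, 49]
Tree (level-order array): [19, 17, 25, 15, None, 24, 49, 10]
Preorder traversal: [19, 17, 15, 10, 25, 24, 49]


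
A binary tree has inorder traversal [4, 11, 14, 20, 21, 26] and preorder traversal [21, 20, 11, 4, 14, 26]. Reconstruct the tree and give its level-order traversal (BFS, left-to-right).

Inorder:  [4, 11, 14, 20, 21, 26]
Preorder: [21, 20, 11, 4, 14, 26]
Algorithm: preorder visits root first, so consume preorder in order;
for each root, split the current inorder slice at that value into
left-subtree inorder and right-subtree inorder, then recurse.
Recursive splits:
  root=21; inorder splits into left=[4, 11, 14, 20], right=[26]
  root=20; inorder splits into left=[4, 11, 14], right=[]
  root=11; inorder splits into left=[4], right=[14]
  root=4; inorder splits into left=[], right=[]
  root=14; inorder splits into left=[], right=[]
  root=26; inorder splits into left=[], right=[]
Reconstructed level-order: [21, 20, 26, 11, 4, 14]


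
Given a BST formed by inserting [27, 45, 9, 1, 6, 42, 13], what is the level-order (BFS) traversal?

Tree insertion order: [27, 45, 9, 1, 6, 42, 13]
Tree (level-order array): [27, 9, 45, 1, 13, 42, None, None, 6]
BFS from the root, enqueuing left then right child of each popped node:
  queue [27] -> pop 27, enqueue [9, 45], visited so far: [27]
  queue [9, 45] -> pop 9, enqueue [1, 13], visited so far: [27, 9]
  queue [45, 1, 13] -> pop 45, enqueue [42], visited so far: [27, 9, 45]
  queue [1, 13, 42] -> pop 1, enqueue [6], visited so far: [27, 9, 45, 1]
  queue [13, 42, 6] -> pop 13, enqueue [none], visited so far: [27, 9, 45, 1, 13]
  queue [42, 6] -> pop 42, enqueue [none], visited so far: [27, 9, 45, 1, 13, 42]
  queue [6] -> pop 6, enqueue [none], visited so far: [27, 9, 45, 1, 13, 42, 6]
Result: [27, 9, 45, 1, 13, 42, 6]


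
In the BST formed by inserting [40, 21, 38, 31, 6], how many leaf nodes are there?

Tree built from: [40, 21, 38, 31, 6]
Tree (level-order array): [40, 21, None, 6, 38, None, None, 31]
Rule: A leaf has 0 children.
Per-node child counts:
  node 40: 1 child(ren)
  node 21: 2 child(ren)
  node 6: 0 child(ren)
  node 38: 1 child(ren)
  node 31: 0 child(ren)
Matching nodes: [6, 31]
Count of leaf nodes: 2


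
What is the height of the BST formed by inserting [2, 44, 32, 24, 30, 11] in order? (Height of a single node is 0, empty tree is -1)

Insertion order: [2, 44, 32, 24, 30, 11]
Tree (level-order array): [2, None, 44, 32, None, 24, None, 11, 30]
Compute height bottom-up (empty subtree = -1):
  height(11) = 1 + max(-1, -1) = 0
  height(30) = 1 + max(-1, -1) = 0
  height(24) = 1 + max(0, 0) = 1
  height(32) = 1 + max(1, -1) = 2
  height(44) = 1 + max(2, -1) = 3
  height(2) = 1 + max(-1, 3) = 4
Height = 4


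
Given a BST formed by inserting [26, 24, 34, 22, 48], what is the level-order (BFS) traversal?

Tree insertion order: [26, 24, 34, 22, 48]
Tree (level-order array): [26, 24, 34, 22, None, None, 48]
BFS from the root, enqueuing left then right child of each popped node:
  queue [26] -> pop 26, enqueue [24, 34], visited so far: [26]
  queue [24, 34] -> pop 24, enqueue [22], visited so far: [26, 24]
  queue [34, 22] -> pop 34, enqueue [48], visited so far: [26, 24, 34]
  queue [22, 48] -> pop 22, enqueue [none], visited so far: [26, 24, 34, 22]
  queue [48] -> pop 48, enqueue [none], visited so far: [26, 24, 34, 22, 48]
Result: [26, 24, 34, 22, 48]


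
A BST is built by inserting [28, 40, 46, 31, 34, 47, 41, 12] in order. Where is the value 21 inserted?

Starting tree (level order): [28, 12, 40, None, None, 31, 46, None, 34, 41, 47]
Insertion path: 28 -> 12
Result: insert 21 as right child of 12
Final tree (level order): [28, 12, 40, None, 21, 31, 46, None, None, None, 34, 41, 47]
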